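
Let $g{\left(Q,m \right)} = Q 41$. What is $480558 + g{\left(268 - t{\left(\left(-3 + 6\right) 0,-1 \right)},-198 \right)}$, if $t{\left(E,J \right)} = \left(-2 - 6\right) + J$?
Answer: $491915$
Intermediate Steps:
$t{\left(E,J \right)} = -8 + J$
$g{\left(Q,m \right)} = 41 Q$
$480558 + g{\left(268 - t{\left(\left(-3 + 6\right) 0,-1 \right)},-198 \right)} = 480558 + 41 \left(268 - \left(-8 - 1\right)\right) = 480558 + 41 \left(268 - -9\right) = 480558 + 41 \left(268 + 9\right) = 480558 + 41 \cdot 277 = 480558 + 11357 = 491915$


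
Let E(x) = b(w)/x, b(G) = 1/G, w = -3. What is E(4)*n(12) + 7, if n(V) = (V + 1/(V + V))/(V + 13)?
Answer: 50111/7200 ≈ 6.9599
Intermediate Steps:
E(x) = -1/(3*x) (E(x) = 1/((-3)*x) = -1/(3*x))
n(V) = (V + 1/(2*V))/(13 + V)
E(4)*n(12) + 7 = (-⅓/4)*((½ + 12²)/(12*(13 + 12))) + 7 = (-⅓*¼)*((1/12)*(½ + 144)/25) + 7 = -289/(144*25*2) + 7 = -1/12*289/600 + 7 = -289/7200 + 7 = 50111/7200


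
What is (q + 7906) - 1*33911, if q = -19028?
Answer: -45033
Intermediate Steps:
(q + 7906) - 1*33911 = (-19028 + 7906) - 1*33911 = -11122 - 33911 = -45033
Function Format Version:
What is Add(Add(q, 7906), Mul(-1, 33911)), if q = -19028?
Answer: -45033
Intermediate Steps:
Add(Add(q, 7906), Mul(-1, 33911)) = Add(Add(-19028, 7906), Mul(-1, 33911)) = Add(-11122, -33911) = -45033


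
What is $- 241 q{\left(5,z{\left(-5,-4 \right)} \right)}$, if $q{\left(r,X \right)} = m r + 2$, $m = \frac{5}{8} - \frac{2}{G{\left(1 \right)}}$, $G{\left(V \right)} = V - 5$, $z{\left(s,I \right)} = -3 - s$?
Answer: $- \frac{14701}{8} \approx -1837.6$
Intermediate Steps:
$G{\left(V \right)} = -5 + V$
$m = \frac{9}{8}$ ($m = \frac{5}{8} - \frac{2}{-5 + 1} = 5 \cdot \frac{1}{8} - \frac{2}{-4} = \frac{5}{8} - - \frac{1}{2} = \frac{5}{8} + \frac{1}{2} = \frac{9}{8} \approx 1.125$)
$q{\left(r,X \right)} = 2 + \frac{9 r}{8}$ ($q{\left(r,X \right)} = \frac{9 r}{8} + 2 = 2 + \frac{9 r}{8}$)
$- 241 q{\left(5,z{\left(-5,-4 \right)} \right)} = - 241 \left(2 + \frac{9}{8} \cdot 5\right) = - 241 \left(2 + \frac{45}{8}\right) = \left(-241\right) \frac{61}{8} = - \frac{14701}{8}$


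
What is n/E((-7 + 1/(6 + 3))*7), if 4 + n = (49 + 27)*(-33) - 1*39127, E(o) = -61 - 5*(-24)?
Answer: -41639/59 ≈ -705.75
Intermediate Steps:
E(o) = 59 (E(o) = -61 + 120 = 59)
n = -41639 (n = -4 + ((49 + 27)*(-33) - 1*39127) = -4 + (76*(-33) - 39127) = -4 + (-2508 - 39127) = -4 - 41635 = -41639)
n/E((-7 + 1/(6 + 3))*7) = -41639/59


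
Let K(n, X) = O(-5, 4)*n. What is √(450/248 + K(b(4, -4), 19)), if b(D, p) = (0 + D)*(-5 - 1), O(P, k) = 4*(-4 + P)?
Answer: 3*√369799/62 ≈ 29.425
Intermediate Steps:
O(P, k) = -16 + 4*P
b(D, p) = -6*D (b(D, p) = D*(-6) = -6*D)
K(n, X) = -36*n (K(n, X) = (-16 + 4*(-5))*n = (-16 - 20)*n = -36*n)
√(450/248 + K(b(4, -4), 19)) = √(450/248 - (-216)*4) = √(450*(1/248) - 36*(-24)) = √(225/124 + 864) = √(107361/124) = 3*√369799/62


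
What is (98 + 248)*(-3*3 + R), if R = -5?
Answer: -4844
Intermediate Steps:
(98 + 248)*(-3*3 + R) = (98 + 248)*(-3*3 - 5) = 346*(-9 - 5) = 346*(-14) = -4844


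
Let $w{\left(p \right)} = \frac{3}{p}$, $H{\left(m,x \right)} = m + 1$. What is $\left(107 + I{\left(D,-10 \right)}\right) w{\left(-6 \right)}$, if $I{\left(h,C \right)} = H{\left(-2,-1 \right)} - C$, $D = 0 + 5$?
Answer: $-58$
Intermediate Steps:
$H{\left(m,x \right)} = 1 + m$
$D = 5$
$I{\left(h,C \right)} = -1 - C$ ($I{\left(h,C \right)} = \left(1 - 2\right) - C = -1 - C$)
$\left(107 + I{\left(D,-10 \right)}\right) w{\left(-6 \right)} = \left(107 - -9\right) \frac{3}{-6} = \left(107 + \left(-1 + 10\right)\right) 3 \left(- \frac{1}{6}\right) = \left(107 + 9\right) \left(- \frac{1}{2}\right) = 116 \left(- \frac{1}{2}\right) = -58$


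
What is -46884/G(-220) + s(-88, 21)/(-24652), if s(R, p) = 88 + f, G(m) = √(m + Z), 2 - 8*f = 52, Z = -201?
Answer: -327/98608 + 46884*I*√421/421 ≈ -0.0033162 + 2285.0*I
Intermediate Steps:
f = -25/4 (f = ¼ - ⅛*52 = ¼ - 13/2 = -25/4 ≈ -6.2500)
G(m) = √(-201 + m) (G(m) = √(m - 201) = √(-201 + m))
s(R, p) = 327/4 (s(R, p) = 88 - 25/4 = 327/4)
-46884/G(-220) + s(-88, 21)/(-24652) = -46884/√(-201 - 220) + (327/4)/(-24652) = -46884*(-I*√421/421) + (327/4)*(-1/24652) = -46884*(-I*√421/421) - 327/98608 = -(-46884)*I*√421/421 - 327/98608 = 46884*I*√421/421 - 327/98608 = -327/98608 + 46884*I*√421/421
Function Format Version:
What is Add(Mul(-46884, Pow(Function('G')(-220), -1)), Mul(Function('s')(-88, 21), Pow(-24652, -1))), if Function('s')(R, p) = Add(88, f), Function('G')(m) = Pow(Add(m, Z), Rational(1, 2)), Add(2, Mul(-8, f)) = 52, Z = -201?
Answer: Add(Rational(-327, 98608), Mul(Rational(46884, 421), I, Pow(421, Rational(1, 2)))) ≈ Add(-0.0033162, Mul(2285.0, I))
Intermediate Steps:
f = Rational(-25, 4) (f = Add(Rational(1, 4), Mul(Rational(-1, 8), 52)) = Add(Rational(1, 4), Rational(-13, 2)) = Rational(-25, 4) ≈ -6.2500)
Function('G')(m) = Pow(Add(-201, m), Rational(1, 2)) (Function('G')(m) = Pow(Add(m, -201), Rational(1, 2)) = Pow(Add(-201, m), Rational(1, 2)))
Function('s')(R, p) = Rational(327, 4) (Function('s')(R, p) = Add(88, Rational(-25, 4)) = Rational(327, 4))
Add(Mul(-46884, Pow(Function('G')(-220), -1)), Mul(Function('s')(-88, 21), Pow(-24652, -1))) = Add(Mul(-46884, Pow(Pow(Add(-201, -220), Rational(1, 2)), -1)), Mul(Rational(327, 4), Pow(-24652, -1))) = Add(Mul(-46884, Pow(Pow(-421, Rational(1, 2)), -1)), Mul(Rational(327, 4), Rational(-1, 24652))) = Add(Mul(-46884, Pow(Mul(I, Pow(421, Rational(1, 2))), -1)), Rational(-327, 98608)) = Add(Mul(-46884, Mul(Rational(-1, 421), I, Pow(421, Rational(1, 2)))), Rational(-327, 98608)) = Add(Mul(Rational(46884, 421), I, Pow(421, Rational(1, 2))), Rational(-327, 98608)) = Add(Rational(-327, 98608), Mul(Rational(46884, 421), I, Pow(421, Rational(1, 2))))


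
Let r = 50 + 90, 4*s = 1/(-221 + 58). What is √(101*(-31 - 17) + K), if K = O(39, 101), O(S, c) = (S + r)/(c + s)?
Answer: 2*I*√5253739956985/65851 ≈ 69.615*I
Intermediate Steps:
s = -1/652 (s = 1/(4*(-221 + 58)) = (¼)/(-163) = (¼)*(-1/163) = -1/652 ≈ -0.0015337)
r = 140
O(S, c) = (140 + S)/(-1/652 + c) (O(S, c) = (S + 140)/(c - 1/652) = (140 + S)/(-1/652 + c))
K = 116708/65851 (K = 652*(140 + 39)/(-1 + 652*101) = 652*179/(-1 + 65852) = 652*179/65851 = 652*(1/65851)*179 = 116708/65851 ≈ 1.7723)
√(101*(-31 - 17) + K) = √(101*(-31 - 17) + 116708/65851) = √(101*(-48) + 116708/65851) = √(-4848 + 116708/65851) = √(-319128940/65851) = 2*I*√5253739956985/65851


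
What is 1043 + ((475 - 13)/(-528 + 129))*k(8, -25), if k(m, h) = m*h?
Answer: 24217/19 ≈ 1274.6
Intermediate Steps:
k(m, h) = h*m
1043 + ((475 - 13)/(-528 + 129))*k(8, -25) = 1043 + ((475 - 13)/(-528 + 129))*(-25*8) = 1043 + (462/(-399))*(-200) = 1043 + (462*(-1/399))*(-200) = 1043 - 22/19*(-200) = 1043 + 4400/19 = 24217/19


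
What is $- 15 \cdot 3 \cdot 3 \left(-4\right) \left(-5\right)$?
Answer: $-2700$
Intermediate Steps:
$- 15 \cdot 3 \cdot 3 \left(-4\right) \left(-5\right) = - 15 \cdot 9 \left(-4\right) \left(-5\right) = \left(-15\right) \left(-36\right) \left(-5\right) = 540 \left(-5\right) = -2700$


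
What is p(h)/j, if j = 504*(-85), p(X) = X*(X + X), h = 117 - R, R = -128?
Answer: -1715/612 ≈ -2.8023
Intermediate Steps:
h = 245 (h = 117 - 1*(-128) = 117 + 128 = 245)
p(X) = 2*X² (p(X) = X*(2*X) = 2*X²)
j = -42840
p(h)/j = (2*245²)/(-42840) = (2*60025)*(-1/42840) = 120050*(-1/42840) = -1715/612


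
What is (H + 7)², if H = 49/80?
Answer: 370881/6400 ≈ 57.950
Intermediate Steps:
H = 49/80 (H = 49*(1/80) = 49/80 ≈ 0.61250)
(H + 7)² = (49/80 + 7)² = (609/80)² = 370881/6400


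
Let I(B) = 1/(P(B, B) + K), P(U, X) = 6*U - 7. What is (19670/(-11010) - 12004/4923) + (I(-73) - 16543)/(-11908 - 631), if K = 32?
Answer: -27185814227545/9356401589787 ≈ -2.9056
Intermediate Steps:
P(U, X) = -7 + 6*U
I(B) = 1/(25 + 6*B) (I(B) = 1/((-7 + 6*B) + 32) = 1/(25 + 6*B))
(19670/(-11010) - 12004/4923) + (I(-73) - 16543)/(-11908 - 631) = (19670/(-11010) - 12004/4923) + (1/(25 + 6*(-73)) - 16543)/(-11908 - 631) = (19670*(-1/11010) - 12004*1/4923) + (1/(25 - 438) - 16543)/(-12539) = (-1967/1101 - 12004/4923) + (1/(-413) - 16543)*(-1/12539) = -7633315/1806741 + (-1/413 - 16543)*(-1/12539) = -7633315/1806741 - 6832260/413*(-1/12539) = -7633315/1806741 + 6832260/5178607 = -27185814227545/9356401589787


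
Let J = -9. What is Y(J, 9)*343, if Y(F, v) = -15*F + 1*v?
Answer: 49392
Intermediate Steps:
Y(F, v) = v - 15*F (Y(F, v) = -15*F + v = v - 15*F)
Y(J, 9)*343 = (9 - 15*(-9))*343 = (9 + 135)*343 = 144*343 = 49392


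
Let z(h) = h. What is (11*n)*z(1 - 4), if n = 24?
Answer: -792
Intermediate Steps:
(11*n)*z(1 - 4) = (11*24)*(1 - 4) = 264*(-3) = -792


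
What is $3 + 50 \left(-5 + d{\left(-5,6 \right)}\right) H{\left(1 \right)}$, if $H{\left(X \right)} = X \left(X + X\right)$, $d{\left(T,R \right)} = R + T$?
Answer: $-397$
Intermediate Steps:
$H{\left(X \right)} = 2 X^{2}$ ($H{\left(X \right)} = X 2 X = 2 X^{2}$)
$3 + 50 \left(-5 + d{\left(-5,6 \right)}\right) H{\left(1 \right)} = 3 + 50 \left(-5 + \left(6 - 5\right)\right) 2 \cdot 1^{2} = 3 + 50 \left(-5 + 1\right) 2 \cdot 1 = 3 + 50 \left(\left(-4\right) 2\right) = 3 + 50 \left(-8\right) = 3 - 400 = -397$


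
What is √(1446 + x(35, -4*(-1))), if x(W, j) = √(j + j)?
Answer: √(1446 + 2*√2) ≈ 38.063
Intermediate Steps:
x(W, j) = √2*√j (x(W, j) = √(2*j) = √2*√j)
√(1446 + x(35, -4*(-1))) = √(1446 + √2*√(-4*(-1))) = √(1446 + √2*√4) = √(1446 + √2*2) = √(1446 + 2*√2)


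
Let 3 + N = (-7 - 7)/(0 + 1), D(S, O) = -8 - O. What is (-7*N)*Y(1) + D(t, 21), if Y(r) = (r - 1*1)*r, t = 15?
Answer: -29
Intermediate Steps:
N = -17 (N = -3 + (-7 - 7)/(0 + 1) = -3 - 14/1 = -3 - 14*1 = -3 - 14 = -17)
Y(r) = r*(-1 + r) (Y(r) = (r - 1)*r = (-1 + r)*r = r*(-1 + r))
(-7*N)*Y(1) + D(t, 21) = (-7*(-17))*(1*(-1 + 1)) + (-8 - 1*21) = 119*(1*0) + (-8 - 21) = 119*0 - 29 = 0 - 29 = -29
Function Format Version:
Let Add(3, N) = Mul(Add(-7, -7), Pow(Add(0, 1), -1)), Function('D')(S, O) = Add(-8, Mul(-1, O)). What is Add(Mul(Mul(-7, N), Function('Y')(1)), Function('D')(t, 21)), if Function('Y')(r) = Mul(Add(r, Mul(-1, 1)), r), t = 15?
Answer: -29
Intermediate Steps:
N = -17 (N = Add(-3, Mul(Add(-7, -7), Pow(Add(0, 1), -1))) = Add(-3, Mul(-14, Pow(1, -1))) = Add(-3, Mul(-14, 1)) = Add(-3, -14) = -17)
Function('Y')(r) = Mul(r, Add(-1, r)) (Function('Y')(r) = Mul(Add(r, -1), r) = Mul(Add(-1, r), r) = Mul(r, Add(-1, r)))
Add(Mul(Mul(-7, N), Function('Y')(1)), Function('D')(t, 21)) = Add(Mul(Mul(-7, -17), Mul(1, Add(-1, 1))), Add(-8, Mul(-1, 21))) = Add(Mul(119, Mul(1, 0)), Add(-8, -21)) = Add(Mul(119, 0), -29) = Add(0, -29) = -29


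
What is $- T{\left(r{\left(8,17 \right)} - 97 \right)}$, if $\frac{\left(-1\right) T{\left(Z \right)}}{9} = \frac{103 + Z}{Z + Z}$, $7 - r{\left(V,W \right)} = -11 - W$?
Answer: $- \frac{369}{124} \approx -2.9758$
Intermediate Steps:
$r{\left(V,W \right)} = 18 + W$ ($r{\left(V,W \right)} = 7 - \left(-11 - W\right) = 7 + \left(11 + W\right) = 18 + W$)
$T{\left(Z \right)} = - \frac{9 \left(103 + Z\right)}{2 Z}$ ($T{\left(Z \right)} = - 9 \frac{103 + Z}{Z + Z} = - 9 \frac{103 + Z}{2 Z} = - \frac{9 \left(103 + Z\right)}{2 Z}$)
$- T{\left(r{\left(8,17 \right)} - 97 \right)} = - \frac{9 \left(-103 - \left(\left(18 + 17\right) - 97\right)\right)}{2 \left(\left(18 + 17\right) - 97\right)} = - \frac{9 \left(-103 - \left(35 - 97\right)\right)}{2 \left(35 - 97\right)} = - \frac{9 \left(-103 - -62\right)}{2 \left(-62\right)} = - \frac{9 \left(-1\right) \left(-103 + 62\right)}{2 \cdot 62} = - \frac{9 \left(-1\right) \left(-41\right)}{2 \cdot 62} = \left(-1\right) \frac{369}{124} = - \frac{369}{124}$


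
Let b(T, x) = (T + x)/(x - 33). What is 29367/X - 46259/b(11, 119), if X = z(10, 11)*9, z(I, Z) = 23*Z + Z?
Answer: -524920073/17160 ≈ -30590.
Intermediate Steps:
z(I, Z) = 24*Z
b(T, x) = (T + x)/(-33 + x)
X = 2376 (X = (24*11)*9 = 264*9 = 2376)
29367/X - 46259/b(11, 119) = 29367/2376 - 46259*(-33 + 119)/(11 + 119) = 29367*(1/2376) - 46259/(130/86) = 3263/264 - 46259/((1/86)*130) = 3263/264 - 46259/65/43 = 3263/264 - 46259*43/65 = 3263/264 - 1989137/65 = -524920073/17160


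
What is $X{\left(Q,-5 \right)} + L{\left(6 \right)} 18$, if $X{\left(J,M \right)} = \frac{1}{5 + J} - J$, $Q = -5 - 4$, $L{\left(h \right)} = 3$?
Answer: $\frac{251}{4} \approx 62.75$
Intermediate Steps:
$Q = -9$
$X{\left(Q,-5 \right)} + L{\left(6 \right)} 18 = \frac{1 - \left(-9\right)^{2} - -45}{5 - 9} + 3 \cdot 18 = \frac{1 - 81 + 45}{-4} + 54 = - \frac{1 - 81 + 45}{4} + 54 = \left(- \frac{1}{4}\right) \left(-35\right) + 54 = \frac{35}{4} + 54 = \frac{251}{4}$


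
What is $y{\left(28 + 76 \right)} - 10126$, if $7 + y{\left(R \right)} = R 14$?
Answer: $-8677$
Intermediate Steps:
$y{\left(R \right)} = -7 + 14 R$ ($y{\left(R \right)} = -7 + R 14 = -7 + 14 R$)
$y{\left(28 + 76 \right)} - 10126 = \left(-7 + 14 \left(28 + 76\right)\right) - 10126 = \left(-7 + 14 \cdot 104\right) + \left(-24239 + 14113\right) = \left(-7 + 1456\right) - 10126 = 1449 - 10126 = -8677$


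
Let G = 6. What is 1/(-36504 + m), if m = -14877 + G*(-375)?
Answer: -1/53631 ≈ -1.8646e-5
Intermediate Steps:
m = -17127 (m = -14877 + 6*(-375) = -14877 - 2250 = -17127)
1/(-36504 + m) = 1/(-36504 - 17127) = 1/(-53631) = -1/53631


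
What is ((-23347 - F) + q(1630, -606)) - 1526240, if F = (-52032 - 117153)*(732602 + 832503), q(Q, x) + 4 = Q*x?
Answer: 264789752054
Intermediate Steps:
q(Q, x) = -4 + Q*x
F = -264792289425 (F = -169185*1565105 = -264792289425)
((-23347 - F) + q(1630, -606)) - 1526240 = ((-23347 - 1*(-264792289425)) + (-4 + 1630*(-606))) - 1526240 = ((-23347 + 264792289425) + (-4 - 987780)) - 1526240 = (264792266078 - 987784) - 1526240 = 264791278294 - 1526240 = 264789752054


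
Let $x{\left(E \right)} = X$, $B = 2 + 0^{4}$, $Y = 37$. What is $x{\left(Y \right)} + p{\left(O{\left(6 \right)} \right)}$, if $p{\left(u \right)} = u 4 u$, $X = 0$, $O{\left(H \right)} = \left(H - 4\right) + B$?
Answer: $64$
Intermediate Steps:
$B = 2$ ($B = 2 + 0 = 2$)
$O{\left(H \right)} = -2 + H$ ($O{\left(H \right)} = \left(H - 4\right) + 2 = \left(-4 + H\right) + 2 = -2 + H$)
$x{\left(E \right)} = 0$
$p{\left(u \right)} = 4 u^{2}$ ($p{\left(u \right)} = 4 u u = 4 u^{2}$)
$x{\left(Y \right)} + p{\left(O{\left(6 \right)} \right)} = 0 + 4 \left(-2 + 6\right)^{2} = 0 + 4 \cdot 4^{2} = 0 + 4 \cdot 16 = 0 + 64 = 64$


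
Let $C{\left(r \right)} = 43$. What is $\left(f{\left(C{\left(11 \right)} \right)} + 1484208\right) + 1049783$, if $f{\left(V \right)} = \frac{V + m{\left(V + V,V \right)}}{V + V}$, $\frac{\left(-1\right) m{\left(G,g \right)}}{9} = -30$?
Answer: $\frac{217923539}{86} \approx 2.534 \cdot 10^{6}$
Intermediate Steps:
$m{\left(G,g \right)} = 270$ ($m{\left(G,g \right)} = \left(-9\right) \left(-30\right) = 270$)
$f{\left(V \right)} = \frac{270 + V}{2 V}$ ($f{\left(V \right)} = \frac{V + 270}{V + V} = \frac{270 + V}{2 V}$)
$\left(f{\left(C{\left(11 \right)} \right)} + 1484208\right) + 1049783 = \left(\frac{270 + 43}{2 \cdot 43} + 1484208\right) + 1049783 = \left(\frac{1}{2} \cdot \frac{1}{43} \cdot 313 + 1484208\right) + 1049783 = \left(\frac{313}{86} + 1484208\right) + 1049783 = \frac{127642201}{86} + 1049783 = \frac{217923539}{86}$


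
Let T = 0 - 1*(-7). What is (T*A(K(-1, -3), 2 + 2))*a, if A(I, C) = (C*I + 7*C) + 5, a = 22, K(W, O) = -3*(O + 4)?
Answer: 3234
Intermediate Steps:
K(W, O) = -12 - 3*O (K(W, O) = -3*(4 + O) = -12 - 3*O)
T = 7 (T = 0 + 7 = 7)
A(I, C) = 5 + 7*C + C*I (A(I, C) = (7*C + C*I) + 5 = 5 + 7*C + C*I)
(T*A(K(-1, -3), 2 + 2))*a = (7*(5 + 7*(2 + 2) + (2 + 2)*(-12 - 3*(-3))))*22 = (7*(5 + 7*4 + 4*(-12 + 9)))*22 = (7*(5 + 28 + 4*(-3)))*22 = (7*(5 + 28 - 12))*22 = (7*21)*22 = 147*22 = 3234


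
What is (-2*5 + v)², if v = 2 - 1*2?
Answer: 100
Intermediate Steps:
v = 0 (v = 2 - 2 = 0)
(-2*5 + v)² = (-2*5 + 0)² = (-10 + 0)² = (-10)² = 100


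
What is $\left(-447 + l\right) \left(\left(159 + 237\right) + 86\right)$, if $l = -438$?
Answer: $-426570$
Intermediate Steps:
$\left(-447 + l\right) \left(\left(159 + 237\right) + 86\right) = \left(-447 - 438\right) \left(\left(159 + 237\right) + 86\right) = - 885 \left(396 + 86\right) = \left(-885\right) 482 = -426570$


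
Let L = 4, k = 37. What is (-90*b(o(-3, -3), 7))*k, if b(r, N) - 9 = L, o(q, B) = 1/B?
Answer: -43290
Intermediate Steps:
b(r, N) = 13 (b(r, N) = 9 + 4 = 13)
(-90*b(o(-3, -3), 7))*k = -90*13*37 = -1170*37 = -43290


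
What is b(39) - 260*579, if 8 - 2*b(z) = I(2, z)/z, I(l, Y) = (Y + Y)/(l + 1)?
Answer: -451609/3 ≈ -1.5054e+5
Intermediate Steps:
I(l, Y) = 2*Y/(1 + l) (I(l, Y) = (2*Y)/(1 + l) = 2*Y/(1 + l))
b(z) = 11/3 (b(z) = 4 - 2*z/(1 + 2)/(2*z) = 4 - 2*z/3/(2*z) = 4 - ½*⅔ = 4 - ⅓ = 11/3)
b(39) - 260*579 = 11/3 - 260*579 = 11/3 - 150540 = -451609/3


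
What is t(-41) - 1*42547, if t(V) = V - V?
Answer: -42547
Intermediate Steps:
t(V) = 0
t(-41) - 1*42547 = 0 - 1*42547 = 0 - 42547 = -42547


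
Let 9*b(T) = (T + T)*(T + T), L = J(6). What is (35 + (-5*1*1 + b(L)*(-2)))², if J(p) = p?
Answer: 4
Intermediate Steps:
L = 6
b(T) = 4*T²/9 (b(T) = ((T + T)*(T + T))/9 = ((2*T)*(2*T))/9 = (4*T²)/9 = 4*T²/9)
(35 + (-5*1*1 + b(L)*(-2)))² = (35 + (-5*1*1 + ((4/9)*6²)*(-2)))² = (35 + (-5*1 + ((4/9)*36)*(-2)))² = (35 + (-5 + 16*(-2)))² = (35 + (-5 - 32))² = (35 - 37)² = (-2)² = 4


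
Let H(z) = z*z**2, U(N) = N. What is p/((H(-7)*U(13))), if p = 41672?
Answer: -41672/4459 ≈ -9.3456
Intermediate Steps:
H(z) = z**3
p/((H(-7)*U(13))) = 41672/(((-7)**3*13)) = 41672/((-343*13)) = 41672/(-4459) = 41672*(-1/4459) = -41672/4459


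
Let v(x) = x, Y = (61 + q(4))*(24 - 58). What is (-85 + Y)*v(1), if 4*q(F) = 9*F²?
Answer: -3383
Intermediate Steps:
q(F) = 9*F²/4 (q(F) = (9*F²)/4 = 9*F²/4)
Y = -3298 (Y = (61 + (9/4)*4²)*(24 - 58) = (61 + (9/4)*16)*(-34) = (61 + 36)*(-34) = 97*(-34) = -3298)
(-85 + Y)*v(1) = (-85 - 3298)*1 = -3383*1 = -3383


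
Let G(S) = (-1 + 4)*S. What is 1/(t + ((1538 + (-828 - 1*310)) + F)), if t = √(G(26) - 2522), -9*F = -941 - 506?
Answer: 45423/25670173 - 162*I*√611/25670173 ≈ 0.0017695 - 0.00015599*I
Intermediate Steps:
F = 1447/9 (F = -(-941 - 506)/9 = -⅑*(-1447) = 1447/9 ≈ 160.78)
G(S) = 3*S
t = 2*I*√611 (t = √(3*26 - 2522) = √(78 - 2522) = √(-2444) = 2*I*√611 ≈ 49.437*I)
1/(t + ((1538 + (-828 - 1*310)) + F)) = 1/(2*I*√611 + ((1538 + (-828 - 1*310)) + 1447/9)) = 1/(2*I*√611 + ((1538 + (-828 - 310)) + 1447/9)) = 1/(2*I*√611 + ((1538 - 1138) + 1447/9)) = 1/(2*I*√611 + (400 + 1447/9)) = 1/(2*I*√611 + 5047/9) = 1/(5047/9 + 2*I*√611)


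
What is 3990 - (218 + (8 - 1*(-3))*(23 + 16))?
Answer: 3343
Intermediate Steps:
3990 - (218 + (8 - 1*(-3))*(23 + 16)) = 3990 - (218 + (8 + 3)*39) = 3990 - (218 + 11*39) = 3990 - (218 + 429) = 3990 - 1*647 = 3990 - 647 = 3343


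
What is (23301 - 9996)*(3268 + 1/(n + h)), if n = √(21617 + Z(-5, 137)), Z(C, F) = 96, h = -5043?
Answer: 1104851449683525/25410136 - 13305*√21713/25410136 ≈ 4.3481e+7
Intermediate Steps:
n = √21713 (n = √(21617 + 96) = √21713 ≈ 147.35)
(23301 - 9996)*(3268 + 1/(n + h)) = (23301 - 9996)*(3268 + 1/(√21713 - 5043)) = 13305*(3268 + 1/(-5043 + √21713)) = 43480740 + 13305/(-5043 + √21713)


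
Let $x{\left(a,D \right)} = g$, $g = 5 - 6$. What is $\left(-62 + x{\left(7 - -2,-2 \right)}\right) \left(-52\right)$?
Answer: $3276$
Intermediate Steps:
$g = -1$ ($g = 5 - 6 = -1$)
$x{\left(a,D \right)} = -1$
$\left(-62 + x{\left(7 - -2,-2 \right)}\right) \left(-52\right) = \left(-62 - 1\right) \left(-52\right) = \left(-63\right) \left(-52\right) = 3276$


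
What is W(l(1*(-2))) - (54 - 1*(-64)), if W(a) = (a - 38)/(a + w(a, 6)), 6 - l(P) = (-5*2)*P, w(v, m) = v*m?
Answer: -5756/49 ≈ -117.47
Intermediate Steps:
w(v, m) = m*v
l(P) = 6 + 10*P (l(P) = 6 - (-5*2)*P = 6 - (-10)*P = 6 + 10*P)
W(a) = (-38 + a)/(7*a) (W(a) = (a - 38)/(a + 6*a) = (-38 + a)/((7*a)) = (-38 + a)*(1/(7*a)) = (-38 + a)/(7*a))
W(l(1*(-2))) - (54 - 1*(-64)) = (-38 + (6 + 10*(1*(-2))))/(7*(6 + 10*(1*(-2)))) - (54 - 1*(-64)) = (-38 + (6 + 10*(-2)))/(7*(6 + 10*(-2))) - (54 + 64) = (-38 + (6 - 20))/(7*(6 - 20)) - 1*118 = (⅐)*(-38 - 14)/(-14) - 118 = (⅐)*(-1/14)*(-52) - 118 = 26/49 - 118 = -5756/49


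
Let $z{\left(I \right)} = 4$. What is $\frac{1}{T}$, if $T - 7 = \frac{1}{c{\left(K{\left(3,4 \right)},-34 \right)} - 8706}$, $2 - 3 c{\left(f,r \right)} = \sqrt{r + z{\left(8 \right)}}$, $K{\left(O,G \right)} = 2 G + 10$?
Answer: $\frac{4774240054}{33419131951} - \frac{3 i \sqrt{30}}{33419131951} \approx 0.14286 - 4.9168 \cdot 10^{-10} i$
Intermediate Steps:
$K{\left(O,G \right)} = 10 + 2 G$
$c{\left(f,r \right)} = \frac{2}{3} - \frac{\sqrt{4 + r}}{3}$ ($c{\left(f,r \right)} = \frac{2}{3} - \frac{\sqrt{r + 4}}{3} = \frac{2}{3} - \frac{\sqrt{4 + r}}{3}$)
$T = 7 + \frac{1}{- \frac{26116}{3} - \frac{i \sqrt{30}}{3}}$ ($T = 7 + \frac{1}{\left(\frac{2}{3} - \frac{\sqrt{4 - 34}}{3}\right) - 8706} = 7 + \frac{1}{\left(\frac{2}{3} - \frac{\sqrt{-30}}{3}\right) - 8706} = 7 + \frac{1}{\left(\frac{2}{3} - \frac{i \sqrt{30}}{3}\right) - 8706} = 7 + \frac{1}{- \frac{26116}{3} - \frac{i \sqrt{30}}{3}} \approx 6.9999 + 2.4092 \cdot 10^{-8} i$)
$\frac{1}{T} = \frac{1}{\frac{2387120027}{341022743} + \frac{3 i \sqrt{30}}{682045486}}$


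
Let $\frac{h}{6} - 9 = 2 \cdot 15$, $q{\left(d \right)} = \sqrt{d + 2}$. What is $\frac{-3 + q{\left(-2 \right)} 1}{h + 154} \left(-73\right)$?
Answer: $\frac{219}{388} \approx 0.56443$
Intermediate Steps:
$q{\left(d \right)} = \sqrt{2 + d}$
$h = 234$ ($h = 54 + 6 \cdot 2 \cdot 15 = 54 + 6 \cdot 30 = 54 + 180 = 234$)
$\frac{-3 + q{\left(-2 \right)} 1}{h + 154} \left(-73\right) = \frac{-3 + \sqrt{2 - 2} \cdot 1}{234 + 154} \left(-73\right) = \frac{-3 + \sqrt{0} \cdot 1}{388} \left(-73\right) = \left(-3 + 0 \cdot 1\right) \frac{1}{388} \left(-73\right) = \left(-3 + 0\right) \frac{1}{388} \left(-73\right) = \left(-3\right) \frac{1}{388} \left(-73\right) = \left(- \frac{3}{388}\right) \left(-73\right) = \frac{219}{388}$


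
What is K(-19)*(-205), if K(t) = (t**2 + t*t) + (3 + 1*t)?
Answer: -144730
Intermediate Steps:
K(t) = 3 + t + 2*t**2 (K(t) = (t**2 + t**2) + (3 + t) = 2*t**2 + (3 + t) = 3 + t + 2*t**2)
K(-19)*(-205) = (3 - 19 + 2*(-19)**2)*(-205) = (3 - 19 + 2*361)*(-205) = (3 - 19 + 722)*(-205) = 706*(-205) = -144730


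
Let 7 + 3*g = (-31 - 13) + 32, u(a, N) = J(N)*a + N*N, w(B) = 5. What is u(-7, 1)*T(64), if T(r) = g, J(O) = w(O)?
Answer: 646/3 ≈ 215.33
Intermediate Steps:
J(O) = 5
u(a, N) = N² + 5*a (u(a, N) = 5*a + N*N = 5*a + N² = N² + 5*a)
g = -19/3 (g = -7/3 + ((-31 - 13) + 32)/3 = -7/3 + (-44 + 32)/3 = -7/3 + (⅓)*(-12) = -7/3 - 4 = -19/3 ≈ -6.3333)
T(r) = -19/3
u(-7, 1)*T(64) = (1² + 5*(-7))*(-19/3) = (1 - 35)*(-19/3) = -34*(-19/3) = 646/3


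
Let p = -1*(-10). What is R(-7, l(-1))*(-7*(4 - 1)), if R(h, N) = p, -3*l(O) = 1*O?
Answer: -210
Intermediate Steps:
l(O) = -O/3
p = 10
R(h, N) = 10
R(-7, l(-1))*(-7*(4 - 1)) = 10*(-7*(4 - 1)) = 10*(-7*3) = 10*(-21) = -210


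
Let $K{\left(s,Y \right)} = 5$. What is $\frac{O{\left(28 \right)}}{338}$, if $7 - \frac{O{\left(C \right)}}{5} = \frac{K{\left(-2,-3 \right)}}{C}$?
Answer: $\frac{955}{9464} \approx 0.10091$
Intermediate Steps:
$O{\left(C \right)} = 35 - \frac{25}{C}$ ($O{\left(C \right)} = 35 - 5 \frac{5}{C} = 35 - \frac{25}{C}$)
$\frac{O{\left(28 \right)}}{338} = \frac{35 - \frac{25}{28}}{338} = \left(35 - \frac{25}{28}\right) \frac{1}{338} = \frac{955}{28} \cdot \frac{1}{338} = \frac{955}{9464}$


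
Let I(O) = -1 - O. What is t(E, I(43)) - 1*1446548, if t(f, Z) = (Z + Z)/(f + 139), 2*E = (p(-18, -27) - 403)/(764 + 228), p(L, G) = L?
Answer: -398314399132/275355 ≈ -1.4465e+6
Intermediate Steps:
E = -421/1984 (E = ((-18 - 403)/(764 + 228))/2 = (-421/992)/2 = (-421*1/992)/2 = (1/2)*(-421/992) = -421/1984 ≈ -0.21220)
t(f, Z) = 2*Z/(139 + f) (t(f, Z) = (2*Z)/(139 + f) = 2*Z/(139 + f))
t(E, I(43)) - 1*1446548 = 2*(-1 - 1*43)/(139 - 421/1984) - 1*1446548 = 2*(-1 - 43)/(275355/1984) - 1446548 = 2*(-44)*(1984/275355) - 1446548 = -174592/275355 - 1446548 = -398314399132/275355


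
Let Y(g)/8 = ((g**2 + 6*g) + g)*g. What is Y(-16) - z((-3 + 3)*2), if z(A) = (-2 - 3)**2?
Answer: -18457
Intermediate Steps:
z(A) = 25 (z(A) = (-5)**2 = 25)
Y(g) = 8*g*(g**2 + 7*g) (Y(g) = 8*(((g**2 + 6*g) + g)*g) = 8*((g**2 + 7*g)*g) = 8*(g*(g**2 + 7*g)) = 8*g*(g**2 + 7*g))
Y(-16) - z((-3 + 3)*2) = 8*(-16)**2*(7 - 16) - 1*25 = 8*256*(-9) - 25 = -18432 - 25 = -18457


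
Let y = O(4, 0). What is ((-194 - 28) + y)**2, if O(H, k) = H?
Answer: 47524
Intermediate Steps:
y = 4
((-194 - 28) + y)**2 = ((-194 - 28) + 4)**2 = (-222 + 4)**2 = (-218)**2 = 47524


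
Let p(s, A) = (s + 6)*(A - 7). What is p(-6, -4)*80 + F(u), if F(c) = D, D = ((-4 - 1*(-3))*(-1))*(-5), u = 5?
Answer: -5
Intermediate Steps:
p(s, A) = (-7 + A)*(6 + s) (p(s, A) = (6 + s)*(-7 + A) = (-7 + A)*(6 + s))
D = -5 (D = ((-4 + 3)*(-1))*(-5) = -1*(-1)*(-5) = 1*(-5) = -5)
F(c) = -5
p(-6, -4)*80 + F(u) = (-42 - 7*(-6) + 6*(-4) - 4*(-6))*80 - 5 = (-42 + 42 - 24 + 24)*80 - 5 = 0*80 - 5 = 0 - 5 = -5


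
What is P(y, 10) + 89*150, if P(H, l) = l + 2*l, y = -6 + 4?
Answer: 13380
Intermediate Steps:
y = -2
P(H, l) = 3*l
P(y, 10) + 89*150 = 3*10 + 89*150 = 30 + 13350 = 13380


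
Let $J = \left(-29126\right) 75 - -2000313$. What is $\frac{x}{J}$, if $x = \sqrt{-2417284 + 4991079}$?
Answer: $- \frac{\sqrt{2573795}}{184137} \approx -0.0087126$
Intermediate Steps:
$J = -184137$ ($J = -2184450 + 2000313 = -184137$)
$x = \sqrt{2573795} \approx 1604.3$
$\frac{x}{J} = \frac{\sqrt{2573795}}{-184137} = \sqrt{2573795} \left(- \frac{1}{184137}\right) = - \frac{\sqrt{2573795}}{184137}$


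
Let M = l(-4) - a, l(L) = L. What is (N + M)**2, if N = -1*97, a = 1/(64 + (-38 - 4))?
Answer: 4941729/484 ≈ 10210.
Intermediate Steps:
a = 1/22 (a = 1/(64 - 42) = 1/22 ≈ 0.045455)
N = -97
M = -89/22 (M = -4 - 1*1/22 = -4 - 1/22 = -89/22 ≈ -4.0455)
(N + M)**2 = (-97 - 89/22)**2 = (-2223/22)**2 = 4941729/484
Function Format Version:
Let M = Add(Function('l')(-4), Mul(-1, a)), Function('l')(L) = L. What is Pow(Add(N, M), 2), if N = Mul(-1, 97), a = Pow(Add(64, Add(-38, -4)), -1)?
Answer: Rational(4941729, 484) ≈ 10210.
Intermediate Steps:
a = Rational(1, 22) (a = Pow(Add(64, -42), -1) = Pow(22, -1) = Rational(1, 22) ≈ 0.045455)
N = -97
M = Rational(-89, 22) (M = Add(-4, Mul(-1, Rational(1, 22))) = Add(-4, Rational(-1, 22)) = Rational(-89, 22) ≈ -4.0455)
Pow(Add(N, M), 2) = Pow(Add(-97, Rational(-89, 22)), 2) = Pow(Rational(-2223, 22), 2) = Rational(4941729, 484)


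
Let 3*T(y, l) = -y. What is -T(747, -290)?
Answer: 249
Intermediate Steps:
T(y, l) = -y/3 (T(y, l) = (-y)/3 = -y/3)
-T(747, -290) = -(-1)*747/3 = -1*(-249) = 249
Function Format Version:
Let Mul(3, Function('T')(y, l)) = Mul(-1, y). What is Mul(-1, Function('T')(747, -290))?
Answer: 249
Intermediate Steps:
Function('T')(y, l) = Mul(Rational(-1, 3), y) (Function('T')(y, l) = Mul(Rational(1, 3), Mul(-1, y)) = Mul(Rational(-1, 3), y))
Mul(-1, Function('T')(747, -290)) = Mul(-1, Mul(Rational(-1, 3), 747)) = Mul(-1, -249) = 249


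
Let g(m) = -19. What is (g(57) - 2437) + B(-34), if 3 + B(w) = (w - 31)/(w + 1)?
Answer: -81082/33 ≈ -2457.0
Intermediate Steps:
B(w) = -3 + (-31 + w)/(1 + w) (B(w) = -3 + (w - 31)/(w + 1) = -3 + (-31 + w)/(1 + w))
(g(57) - 2437) + B(-34) = (-19 - 2437) + 2*(-17 - 1*(-34))/(1 - 34) = -2456 + 2*(-17 + 34)/(-33) = -2456 + 2*(-1/33)*17 = -2456 - 34/33 = -81082/33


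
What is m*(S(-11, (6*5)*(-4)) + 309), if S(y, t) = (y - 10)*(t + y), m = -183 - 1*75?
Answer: -789480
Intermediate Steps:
m = -258 (m = -183 - 75 = -258)
S(y, t) = (-10 + y)*(t + y)
m*(S(-11, (6*5)*(-4)) + 309) = -258*(((-11)² - 10*6*5*(-4) - 10*(-11) + ((6*5)*(-4))*(-11)) + 309) = -258*((121 - 300*(-4) + 110 + (30*(-4))*(-11)) + 309) = -258*((121 - 10*(-120) + 110 - 120*(-11)) + 309) = -258*((121 + 1200 + 110 + 1320) + 309) = -258*(2751 + 309) = -258*3060 = -789480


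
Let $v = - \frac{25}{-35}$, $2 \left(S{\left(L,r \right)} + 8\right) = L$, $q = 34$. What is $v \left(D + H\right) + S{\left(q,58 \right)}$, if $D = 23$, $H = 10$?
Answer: $\frac{228}{7} \approx 32.571$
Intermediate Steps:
$S{\left(L,r \right)} = -8 + \frac{L}{2}$
$v = \frac{5}{7}$ ($v = \left(-25\right) \left(- \frac{1}{35}\right) = \frac{5}{7} \approx 0.71429$)
$v \left(D + H\right) + S{\left(q,58 \right)} = \frac{5 \left(23 + 10\right)}{7} + \left(-8 + \frac{1}{2} \cdot 34\right) = \frac{5}{7} \cdot 33 + \left(-8 + 17\right) = \frac{165}{7} + 9 = \frac{228}{7}$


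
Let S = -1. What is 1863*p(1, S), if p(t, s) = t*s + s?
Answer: -3726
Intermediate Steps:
p(t, s) = s + s*t (p(t, s) = s*t + s = s + s*t)
1863*p(1, S) = 1863*(-(1 + 1)) = 1863*(-1*2) = 1863*(-2) = -3726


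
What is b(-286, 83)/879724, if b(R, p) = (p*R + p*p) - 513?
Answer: -8681/439862 ≈ -0.019736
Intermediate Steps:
b(R, p) = -513 + p² + R*p (b(R, p) = (R*p + p²) - 513 = (p² + R*p) - 513 = -513 + p² + R*p)
b(-286, 83)/879724 = (-513 + 83² - 286*83)/879724 = (-513 + 6889 - 23738)*(1/879724) = -17362*1/879724 = -8681/439862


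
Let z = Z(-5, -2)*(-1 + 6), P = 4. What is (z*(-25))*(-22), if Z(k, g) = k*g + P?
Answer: 38500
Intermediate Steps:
Z(k, g) = 4 + g*k (Z(k, g) = k*g + 4 = g*k + 4 = 4 + g*k)
z = 70 (z = (4 - 2*(-5))*(-1 + 6) = (4 + 10)*5 = 14*5 = 70)
(z*(-25))*(-22) = (70*(-25))*(-22) = -1750*(-22) = 38500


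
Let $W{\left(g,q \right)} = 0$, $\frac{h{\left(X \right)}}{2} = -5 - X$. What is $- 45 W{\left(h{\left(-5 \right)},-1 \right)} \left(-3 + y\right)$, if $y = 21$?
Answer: $0$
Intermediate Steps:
$h{\left(X \right)} = -10 - 2 X$ ($h{\left(X \right)} = 2 \left(-5 - X\right) = -10 - 2 X$)
$- 45 W{\left(h{\left(-5 \right)},-1 \right)} \left(-3 + y\right) = \left(-45\right) 0 \left(-3 + 21\right) = 0 \cdot 18 = 0$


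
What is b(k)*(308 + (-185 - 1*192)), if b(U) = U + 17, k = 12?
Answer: -2001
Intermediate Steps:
b(U) = 17 + U
b(k)*(308 + (-185 - 1*192)) = (17 + 12)*(308 + (-185 - 1*192)) = 29*(308 + (-185 - 192)) = 29*(308 - 377) = 29*(-69) = -2001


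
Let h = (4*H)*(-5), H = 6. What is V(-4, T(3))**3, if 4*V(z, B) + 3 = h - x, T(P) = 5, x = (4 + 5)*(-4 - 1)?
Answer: -59319/8 ≈ -7414.9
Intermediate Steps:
h = -120 (h = (4*6)*(-5) = 24*(-5) = -120)
x = -45 (x = 9*(-5) = -45)
V(z, B) = -39/2 (V(z, B) = -3/4 + (-120 - 1*(-45))/4 = -3/4 + (-120 + 45)/4 = -3/4 + (1/4)*(-75) = -3/4 - 75/4 = -39/2)
V(-4, T(3))**3 = (-39/2)**3 = -59319/8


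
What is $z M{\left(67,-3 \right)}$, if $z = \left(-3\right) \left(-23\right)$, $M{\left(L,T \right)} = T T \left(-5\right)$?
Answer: $-3105$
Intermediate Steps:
$M{\left(L,T \right)} = - 5 T^{2}$ ($M{\left(L,T \right)} = T^{2} \left(-5\right) = - 5 T^{2}$)
$z = 69$
$z M{\left(67,-3 \right)} = 69 \left(- 5 \left(-3\right)^{2}\right) = 69 \left(\left(-5\right) 9\right) = 69 \left(-45\right) = -3105$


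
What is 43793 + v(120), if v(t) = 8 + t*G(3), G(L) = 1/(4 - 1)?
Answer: 43841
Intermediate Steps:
G(L) = 1/3
v(t) = 8 + t/3 (v(t) = 8 + t*(1/3) = 8 + t/3)
43793 + v(120) = 43793 + (8 + (1/3)*120) = 43793 + (8 + 40) = 43793 + 48 = 43841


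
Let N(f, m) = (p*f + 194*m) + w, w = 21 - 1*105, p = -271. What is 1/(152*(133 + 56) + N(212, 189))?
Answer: 1/7858 ≈ 0.00012726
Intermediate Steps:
w = -84 (w = 21 - 105 = -84)
N(f, m) = -84 - 271*f + 194*m (N(f, m) = (-271*f + 194*m) - 84 = -84 - 271*f + 194*m)
1/(152*(133 + 56) + N(212, 189)) = 1/(152*(133 + 56) + (-84 - 271*212 + 194*189)) = 1/(152*189 + (-84 - 57452 + 36666)) = 1/(28728 - 20870) = 1/7858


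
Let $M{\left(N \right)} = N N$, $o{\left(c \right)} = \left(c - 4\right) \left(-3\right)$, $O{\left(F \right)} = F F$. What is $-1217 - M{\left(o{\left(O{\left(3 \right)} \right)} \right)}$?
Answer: $-1442$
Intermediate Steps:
$O{\left(F \right)} = F^{2}$
$o{\left(c \right)} = 12 - 3 c$ ($o{\left(c \right)} = \left(-4 + c\right) \left(-3\right) = 12 - 3 c$)
$M{\left(N \right)} = N^{2}$
$-1217 - M{\left(o{\left(O{\left(3 \right)} \right)} \right)} = -1217 - \left(12 - 3 \cdot 3^{2}\right)^{2} = -1217 - \left(12 - 27\right)^{2} = -1217 - \left(-15\right)^{2} = -1217 - 225 = -1442$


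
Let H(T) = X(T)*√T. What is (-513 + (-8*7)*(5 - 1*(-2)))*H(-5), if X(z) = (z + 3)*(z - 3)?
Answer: -14480*I*√5 ≈ -32378.0*I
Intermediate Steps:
X(z) = (-3 + z)*(3 + z) (X(z) = (3 + z)*(-3 + z) = (-3 + z)*(3 + z))
H(T) = √T*(-9 + T²) (H(T) = (-9 + T²)*√T = √T*(-9 + T²))
(-513 + (-8*7)*(5 - 1*(-2)))*H(-5) = (-513 + (-8*7)*(5 - 1*(-2)))*(√(-5)*(-9 + (-5)²)) = (-513 - 56*(5 + 2))*((I*√5)*(-9 + 25)) = (-513 - 56*7)*((I*√5)*16) = (-513 - 392)*(16*I*√5) = -14480*I*√5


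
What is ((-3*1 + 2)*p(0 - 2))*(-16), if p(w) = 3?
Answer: 48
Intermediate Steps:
((-3*1 + 2)*p(0 - 2))*(-16) = ((-3*1 + 2)*3)*(-16) = ((-3 + 2)*3)*(-16) = -1*3*(-16) = -3*(-16) = 48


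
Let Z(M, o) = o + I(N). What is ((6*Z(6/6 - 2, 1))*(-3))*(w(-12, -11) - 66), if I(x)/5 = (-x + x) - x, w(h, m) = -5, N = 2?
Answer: -11502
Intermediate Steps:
I(x) = -5*x (I(x) = 5*((-x + x) - x) = 5*(0 - x) = 5*(-x) = -5*x)
Z(M, o) = -10 + o (Z(M, o) = o - 5*2 = o - 10 = -10 + o)
((6*Z(6/6 - 2, 1))*(-3))*(w(-12, -11) - 66) = ((6*(-10 + 1))*(-3))*(-5 - 66) = ((6*(-9))*(-3))*(-71) = -54*(-3)*(-71) = 162*(-71) = -11502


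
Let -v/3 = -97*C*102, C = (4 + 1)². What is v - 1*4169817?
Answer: -3427767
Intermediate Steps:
C = 25 (C = 5² = 25)
v = 742050 (v = -3*(-97*25)*102 = -(-7275)*102 = -3*(-247350) = 742050)
v - 1*4169817 = 742050 - 1*4169817 = 742050 - 4169817 = -3427767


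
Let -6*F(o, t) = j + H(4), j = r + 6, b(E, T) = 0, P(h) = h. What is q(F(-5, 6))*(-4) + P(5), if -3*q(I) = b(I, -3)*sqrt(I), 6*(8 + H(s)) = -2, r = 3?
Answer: 5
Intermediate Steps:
H(s) = -25/3 (H(s) = -8 + (1/6)*(-2) = -8 - 1/3 = -25/3)
j = 9 (j = 3 + 6 = 9)
F(o, t) = -1/9 (F(o, t) = -(9 - 25/3)/6 = -1/6*2/3 = -1/9)
q(I) = 0 (q(I) = -0*sqrt(I) = -1/3*0 = 0)
q(F(-5, 6))*(-4) + P(5) = 0*(-4) + 5 = 0 + 5 = 5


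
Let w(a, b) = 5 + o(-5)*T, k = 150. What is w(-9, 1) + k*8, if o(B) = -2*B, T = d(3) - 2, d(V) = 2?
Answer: 1205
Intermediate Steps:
T = 0 (T = 2 - 2 = 0)
w(a, b) = 5 (w(a, b) = 5 - 2*(-5)*0 = 5 + 10*0 = 5 + 0 = 5)
w(-9, 1) + k*8 = 5 + 150*8 = 5 + 1200 = 1205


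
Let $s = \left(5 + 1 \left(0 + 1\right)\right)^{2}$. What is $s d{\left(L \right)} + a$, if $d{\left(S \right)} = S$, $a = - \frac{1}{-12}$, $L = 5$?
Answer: $\frac{2161}{12} \approx 180.08$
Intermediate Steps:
$a = \frac{1}{12}$ ($a = \left(-1\right) \left(- \frac{1}{12}\right) = \frac{1}{12} \approx 0.083333$)
$s = 36$ ($s = \left(5 + 1 \cdot 1\right)^{2} = \left(5 + 1\right)^{2} = 6^{2} = 36$)
$s d{\left(L \right)} + a = 36 \cdot 5 + \frac{1}{12} = 180 + \frac{1}{12} = \frac{2161}{12}$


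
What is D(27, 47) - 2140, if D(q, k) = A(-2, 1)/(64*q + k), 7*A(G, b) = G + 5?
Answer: -26589497/12425 ≈ -2140.0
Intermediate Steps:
A(G, b) = 5/7 + G/7 (A(G, b) = (G + 5)/7 = (5 + G)/7 = 5/7 + G/7)
D(q, k) = 3/(7*(k + 64*q)) (D(q, k) = (5/7 + (⅐)*(-2))/(64*q + k) = (5/7 - 2/7)/(k + 64*q) = 3/(7*(k + 64*q)))
D(27, 47) - 2140 = 3/(7*(47 + 64*27)) - 2140 = 3/(7*(47 + 1728)) - 2140 = (3/7)/1775 - 2140 = (3/7)*(1/1775) - 2140 = 3/12425 - 2140 = -26589497/12425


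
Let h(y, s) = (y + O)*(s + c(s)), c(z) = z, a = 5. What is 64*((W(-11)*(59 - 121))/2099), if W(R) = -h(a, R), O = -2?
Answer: -261888/2099 ≈ -124.77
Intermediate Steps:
h(y, s) = 2*s*(-2 + y) (h(y, s) = (y - 2)*(s + s) = (-2 + y)*(2*s) = 2*s*(-2 + y))
W(R) = -6*R (W(R) = -2*R*(-2 + 5) = -2*R*3 = -6*R)
64*((W(-11)*(59 - 121))/2099) = 64*(((-6*(-11))*(59 - 121))/2099) = 64*((66*(-62))*(1/2099)) = 64*(-4092*1/2099) = 64*(-4092/2099) = -261888/2099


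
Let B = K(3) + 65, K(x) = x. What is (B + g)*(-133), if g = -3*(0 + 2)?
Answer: -8246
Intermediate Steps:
g = -6 (g = -3*2 = -6)
B = 68 (B = 3 + 65 = 68)
(B + g)*(-133) = (68 - 6)*(-133) = 62*(-133) = -8246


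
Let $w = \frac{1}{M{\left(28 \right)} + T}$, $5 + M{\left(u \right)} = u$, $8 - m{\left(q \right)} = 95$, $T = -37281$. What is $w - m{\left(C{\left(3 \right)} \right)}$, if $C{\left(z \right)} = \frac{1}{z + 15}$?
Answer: $\frac{3241445}{37258} \approx 87.0$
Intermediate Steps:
$C{\left(z \right)} = \frac{1}{15 + z}$
$m{\left(q \right)} = -87$ ($m{\left(q \right)} = 8 - 95 = -87$)
$M{\left(u \right)} = -5 + u$
$w = - \frac{1}{37258}$ ($w = \frac{1}{\left(-5 + 28\right) - 37281} = \frac{1}{23 - 37281} = \frac{1}{-37258} = - \frac{1}{37258} \approx -2.684 \cdot 10^{-5}$)
$w - m{\left(C{\left(3 \right)} \right)} = - \frac{1}{37258} - -87 = - \frac{1}{37258} + 87 = \frac{3241445}{37258}$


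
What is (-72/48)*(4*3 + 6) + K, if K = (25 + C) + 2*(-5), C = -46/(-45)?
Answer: -494/45 ≈ -10.978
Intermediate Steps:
C = 46/45 (C = -46*(-1/45) = 46/45 ≈ 1.0222)
K = 721/45 (K = (25 + 46/45) + 2*(-5) = 1171/45 - 10 = 721/45 ≈ 16.022)
(-72/48)*(4*3 + 6) + K = (-72/48)*(4*3 + 6) + 721/45 = (-72*1/48)*(12 + 6) + 721/45 = -3/2*18 + 721/45 = -27 + 721/45 = -494/45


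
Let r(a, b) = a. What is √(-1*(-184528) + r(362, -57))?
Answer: √184890 ≈ 429.99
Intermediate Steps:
√(-1*(-184528) + r(362, -57)) = √(-1*(-184528) + 362) = √(184528 + 362) = √184890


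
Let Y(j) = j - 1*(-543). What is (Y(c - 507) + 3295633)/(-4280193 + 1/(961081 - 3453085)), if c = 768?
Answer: -8214734189748/10666258076773 ≈ -0.77016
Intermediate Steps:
Y(j) = 543 + j (Y(j) = j + 543 = 543 + j)
(Y(c - 507) + 3295633)/(-4280193 + 1/(961081 - 3453085)) = ((543 + (768 - 507)) + 3295633)/(-4280193 + 1/(961081 - 3453085)) = ((543 + 261) + 3295633)/(-4280193 + 1/(-2492004)) = (804 + 3295633)/(-4280193 - 1/2492004) = 3296437/(-10666258076773/2492004) = 3296437*(-2492004/10666258076773) = -8214734189748/10666258076773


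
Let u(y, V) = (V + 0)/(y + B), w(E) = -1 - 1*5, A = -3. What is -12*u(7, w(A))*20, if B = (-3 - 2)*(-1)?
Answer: 120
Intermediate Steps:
B = 5 (B = -5*(-1) = 5)
w(E) = -6 (w(E) = -1 - 5 = -6)
u(y, V) = V/(5 + y) (u(y, V) = (V + 0)/(y + 5) = V/(5 + y))
-12*u(7, w(A))*20 = -(-72)/(5 + 7)*20 = -(-72)/12*20 = -12*(-1/2)*20 = 6*20 = 120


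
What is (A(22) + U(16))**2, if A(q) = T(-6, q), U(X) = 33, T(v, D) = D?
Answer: 3025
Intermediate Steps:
A(q) = q
(A(22) + U(16))**2 = (22 + 33)**2 = 55**2 = 3025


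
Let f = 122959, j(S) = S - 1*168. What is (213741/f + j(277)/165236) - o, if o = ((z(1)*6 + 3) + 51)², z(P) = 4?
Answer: -123574838112809/20317253324 ≈ -6082.3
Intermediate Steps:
j(S) = -168 + S (j(S) = S - 168 = -168 + S)
o = 6084 (o = ((4*6 + 3) + 51)² = ((24 + 3) + 51)² = (27 + 51)² = 78² = 6084)
(213741/f + j(277)/165236) - o = (213741/122959 + (-168 + 277)/165236) - 1*6084 = (213741*(1/122959) + 109*(1/165236)) - 6084 = (213741/122959 + 109/165236) - 6084 = 35331110407/20317253324 - 6084 = -123574838112809/20317253324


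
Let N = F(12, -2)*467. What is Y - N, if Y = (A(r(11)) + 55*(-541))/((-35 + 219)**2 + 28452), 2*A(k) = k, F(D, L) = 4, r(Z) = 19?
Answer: -232842179/124616 ≈ -1868.5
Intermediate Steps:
A(k) = k/2
N = 1868 (N = 4*467 = 1868)
Y = -59491/124616 (Y = ((1/2)*19 + 55*(-541))/((-35 + 219)**2 + 28452) = (19/2 - 29755)/(184**2 + 28452) = -59491/(2*(33856 + 28452)) = -59491/2/62308 = -59491/2*1/62308 = -59491/124616 ≈ -0.47739)
Y - N = -59491/124616 - 1*1868 = -59491/124616 - 1868 = -232842179/124616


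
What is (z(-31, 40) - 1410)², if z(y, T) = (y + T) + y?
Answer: 2050624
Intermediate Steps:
z(y, T) = T + 2*y (z(y, T) = (T + y) + y = T + 2*y)
(z(-31, 40) - 1410)² = ((40 + 2*(-31)) - 1410)² = ((40 - 62) - 1410)² = (-22 - 1410)² = (-1432)² = 2050624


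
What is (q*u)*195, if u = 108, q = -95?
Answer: -2000700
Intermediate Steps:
(q*u)*195 = -95*108*195 = -10260*195 = -2000700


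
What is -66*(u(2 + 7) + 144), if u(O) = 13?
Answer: -10362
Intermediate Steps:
-66*(u(2 + 7) + 144) = -66*(13 + 144) = -66*157 = -10362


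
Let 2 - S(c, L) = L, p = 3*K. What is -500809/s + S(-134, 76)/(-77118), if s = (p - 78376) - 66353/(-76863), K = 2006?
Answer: 1484483669381590/214449217747959 ≈ 6.9223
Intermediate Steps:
p = 6018 (p = 3*2006 = 6018)
S(c, L) = 2 - L
s = -5561586601/76863 (s = (6018 - 78376) - 66353/(-76863) = -72358 - 66353*(-1/76863) = -72358 + 66353/76863 = -5561586601/76863 ≈ -72357.)
-500809/s + S(-134, 76)/(-77118) = -500809/(-5561586601/76863) + (2 - 1*76)/(-77118) = -500809*(-76863/5561586601) + (2 - 76)*(-1/77118) = 38493682167/5561586601 - 74*(-1/77118) = 38493682167/5561586601 + 37/38559 = 1484483669381590/214449217747959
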